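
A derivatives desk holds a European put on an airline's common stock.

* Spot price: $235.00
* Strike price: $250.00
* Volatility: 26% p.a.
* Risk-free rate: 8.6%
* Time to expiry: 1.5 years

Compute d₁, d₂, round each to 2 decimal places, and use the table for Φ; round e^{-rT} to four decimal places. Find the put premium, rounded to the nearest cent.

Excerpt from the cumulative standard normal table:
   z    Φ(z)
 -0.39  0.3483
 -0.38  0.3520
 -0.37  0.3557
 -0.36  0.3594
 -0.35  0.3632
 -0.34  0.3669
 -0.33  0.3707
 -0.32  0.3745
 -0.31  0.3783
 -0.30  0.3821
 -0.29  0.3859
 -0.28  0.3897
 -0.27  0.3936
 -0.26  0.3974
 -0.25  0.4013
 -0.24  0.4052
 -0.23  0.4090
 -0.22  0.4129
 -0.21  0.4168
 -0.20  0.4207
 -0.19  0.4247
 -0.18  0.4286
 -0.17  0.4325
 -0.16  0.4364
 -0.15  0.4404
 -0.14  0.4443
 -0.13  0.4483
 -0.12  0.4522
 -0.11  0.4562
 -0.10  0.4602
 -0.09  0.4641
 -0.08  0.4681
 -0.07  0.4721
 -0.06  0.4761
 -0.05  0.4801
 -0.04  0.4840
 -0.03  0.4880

$21.91

T = 1.5;  σ√T = 0.3184
d₁ = [ln(235/250) + (0.086 + ½·0.26²)·1.5] / (σ√T) = (-0.0619 + 0.1797) / 0.3184 = 0.3700 → 0.37
d₂ = 0.3700 − 0.3184 = 0.0516 → 0.05
exp(−rT) = exp(−0.086·1.5) = 0.8790
P = 250·0.8790·N(-0.05) − 235·N(-0.37) = 250·0.8790·0.4801 − 235·0.3557 = 105.5020 − 83.5895 = 21.9125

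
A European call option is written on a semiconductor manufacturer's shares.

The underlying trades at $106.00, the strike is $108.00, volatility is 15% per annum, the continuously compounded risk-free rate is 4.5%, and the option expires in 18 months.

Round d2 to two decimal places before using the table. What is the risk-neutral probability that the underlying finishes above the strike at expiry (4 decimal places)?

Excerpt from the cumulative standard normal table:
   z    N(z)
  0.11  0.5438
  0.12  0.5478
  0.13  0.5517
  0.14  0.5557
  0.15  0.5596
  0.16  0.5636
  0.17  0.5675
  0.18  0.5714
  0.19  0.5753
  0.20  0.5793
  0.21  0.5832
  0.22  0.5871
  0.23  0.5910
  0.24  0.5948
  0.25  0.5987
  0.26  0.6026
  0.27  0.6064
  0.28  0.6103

0.5675

T = 1.5;  σ√T = 0.1837
d₁ = [ln(106/108) + (0.045 + 0.15²/2)·1.5] / 0.1837 = [-0.0187 + 0.0844] / 0.1837 = 0.3575 ⇒ 0.36
d₂ = d₁ − σ√T = 0.3575 − 0.1837 = 0.1738 ⇒ 0.17
Pr(exercise) under Q = N(d₂) = 0.5675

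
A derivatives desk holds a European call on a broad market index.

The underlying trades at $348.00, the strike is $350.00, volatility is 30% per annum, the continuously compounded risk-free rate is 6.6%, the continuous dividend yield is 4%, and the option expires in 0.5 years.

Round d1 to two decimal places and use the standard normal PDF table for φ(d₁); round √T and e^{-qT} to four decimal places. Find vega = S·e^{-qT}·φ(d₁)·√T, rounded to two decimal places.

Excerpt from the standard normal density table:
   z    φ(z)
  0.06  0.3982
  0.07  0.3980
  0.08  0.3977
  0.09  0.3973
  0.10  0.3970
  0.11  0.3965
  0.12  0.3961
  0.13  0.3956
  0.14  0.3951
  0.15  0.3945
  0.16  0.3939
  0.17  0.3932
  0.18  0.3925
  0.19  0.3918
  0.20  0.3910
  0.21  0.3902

T = 0.5;  σ√T = 0.2121
d₁ = [ln(348/350) + (0.066 − 0.04 + 0.3²/2)·0.5] / 0.2121 = [-0.0057 + 0.0355] / 0.2121 = 0.1403 ⇒ 0.14
√T = √0.5 = 0.7071
φ(d₁) = φ(0.14) = 0.3951
e^(−qT) = e^(−0.04·0.5) = 0.9802
vega = S·e^(−qT)·φ(d₁)·√T = 348·0.9802·0.3951·0.7071 = 95.2976
(Vega is the same for a European call and put with the same parameters.)

95.30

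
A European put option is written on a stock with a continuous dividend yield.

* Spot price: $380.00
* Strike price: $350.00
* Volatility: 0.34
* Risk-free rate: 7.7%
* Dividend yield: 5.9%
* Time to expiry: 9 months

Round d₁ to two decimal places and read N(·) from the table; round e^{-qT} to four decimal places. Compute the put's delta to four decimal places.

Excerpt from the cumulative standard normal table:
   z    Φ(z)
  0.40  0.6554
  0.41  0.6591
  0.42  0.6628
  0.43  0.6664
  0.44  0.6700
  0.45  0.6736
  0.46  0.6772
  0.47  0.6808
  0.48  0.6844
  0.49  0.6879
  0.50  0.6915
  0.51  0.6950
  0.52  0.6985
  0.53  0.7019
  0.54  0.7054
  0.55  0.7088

σ√T = 0.34 × 0.8660 = 0.2944
d₁ = [ln(380/350) + (0.077 − 0.059 + 0.34²/2)·0.75] / 0.2944 = [0.0822 + 0.0569] / 0.2944 = 0.4724 → 0.47
N(d₁) = N(0.47) = 0.6808
Δ_put = exp(−qT)·(N(d₁) − 1) = 0.9567·(0.6808 − 1) = -0.3054

-0.3054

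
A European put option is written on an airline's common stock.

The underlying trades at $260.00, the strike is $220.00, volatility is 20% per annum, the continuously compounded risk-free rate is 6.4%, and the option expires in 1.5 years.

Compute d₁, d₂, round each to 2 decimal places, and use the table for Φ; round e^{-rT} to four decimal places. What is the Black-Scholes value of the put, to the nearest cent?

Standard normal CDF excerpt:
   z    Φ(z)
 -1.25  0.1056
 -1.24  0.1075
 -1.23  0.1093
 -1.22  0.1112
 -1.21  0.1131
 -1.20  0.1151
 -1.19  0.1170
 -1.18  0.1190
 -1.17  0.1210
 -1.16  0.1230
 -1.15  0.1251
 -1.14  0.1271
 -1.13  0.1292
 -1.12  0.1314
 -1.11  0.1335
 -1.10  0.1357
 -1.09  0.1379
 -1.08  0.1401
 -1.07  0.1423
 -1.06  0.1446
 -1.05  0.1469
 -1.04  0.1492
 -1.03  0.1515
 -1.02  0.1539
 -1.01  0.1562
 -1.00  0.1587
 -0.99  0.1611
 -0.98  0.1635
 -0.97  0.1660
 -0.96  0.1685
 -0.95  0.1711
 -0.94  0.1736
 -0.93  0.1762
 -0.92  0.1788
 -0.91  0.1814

$4.27

σ√T = 0.2·√1.5 = 0.2449
d₁ = [ln(260/220) + (0.064 + 0.2²/2)·1.5] / 0.2449 = [0.1671 + 0.1260] / 0.2449 = 1.1964 ≈ 1.20
d₂ = d₁ − σ√T = 1.1964 − 0.2449 = 0.9514 ≈ 0.95
e^(−rT) = e^(−0.064·1.5) = 0.9085
P = 220·0.9085·N(-0.95) − 260·N(-1.20) = 220·0.9085·0.1711 − 260·0.1151 = 34.1978 − 29.9260 = 4.2718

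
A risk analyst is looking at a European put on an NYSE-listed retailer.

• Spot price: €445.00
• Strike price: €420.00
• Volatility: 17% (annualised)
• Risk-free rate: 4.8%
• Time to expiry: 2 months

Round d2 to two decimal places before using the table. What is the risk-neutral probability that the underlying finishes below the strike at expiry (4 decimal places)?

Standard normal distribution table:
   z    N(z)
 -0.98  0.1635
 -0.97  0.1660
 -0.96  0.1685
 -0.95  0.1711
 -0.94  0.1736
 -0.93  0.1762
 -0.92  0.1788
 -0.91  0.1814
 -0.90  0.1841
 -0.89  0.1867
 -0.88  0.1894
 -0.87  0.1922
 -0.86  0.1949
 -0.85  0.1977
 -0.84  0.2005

0.1814

σ√T = 0.17 × 0.4082 = 0.0694
ln(S/K) + (r + σ²/2)T = ln(445/420) + (0.048 + 0.17²/2)·0.1667 = 0.0578 + 0.0104 = 0.0682
d₁ = 0.0682 / 0.0694 = 0.9831 which rounds to 0.98
d₂ = d₁ − σ√T = 0.9831 − 0.0694 = 0.9137 which rounds to 0.91
Risk-neutral Pr[S_T < K] = N(−d₂) = N(-0.91) = 0.1814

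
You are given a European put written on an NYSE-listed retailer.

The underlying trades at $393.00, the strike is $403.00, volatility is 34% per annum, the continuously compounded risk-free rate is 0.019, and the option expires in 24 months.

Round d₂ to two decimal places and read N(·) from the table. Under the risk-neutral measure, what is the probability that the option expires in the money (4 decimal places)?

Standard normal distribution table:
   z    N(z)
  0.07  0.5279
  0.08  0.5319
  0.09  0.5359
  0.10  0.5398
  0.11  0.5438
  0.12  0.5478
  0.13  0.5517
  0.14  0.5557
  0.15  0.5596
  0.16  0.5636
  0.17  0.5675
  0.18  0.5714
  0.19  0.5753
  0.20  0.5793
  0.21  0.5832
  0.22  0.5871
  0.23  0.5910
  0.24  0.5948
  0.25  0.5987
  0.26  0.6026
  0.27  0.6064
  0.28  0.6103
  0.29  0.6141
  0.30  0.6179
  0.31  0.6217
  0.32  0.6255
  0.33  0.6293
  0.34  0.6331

σ√T = 0.34 × 1.4142 = 0.4808
d₁ = [ln(393/403) + (0.019 + 0.34²/2)·2] / 0.4808 = [-0.0251 + 0.1536] / 0.4808 = 0.2672 ⇒ 0.27
d₂ = d₁ − σ√T = 0.2672 − 0.4808 = -0.2136 ⇒ -0.21
Pr(exercise) under Q = N(−d₂) = N(0.21) = 0.5832

0.5832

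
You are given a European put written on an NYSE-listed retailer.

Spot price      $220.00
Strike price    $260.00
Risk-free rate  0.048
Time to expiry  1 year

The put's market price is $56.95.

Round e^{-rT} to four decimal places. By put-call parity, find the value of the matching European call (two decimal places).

$29.14

e^(−rT) = e^(−0.048·1) = 0.9531
Put-call parity: C − P = S − K·e^(−rT) = 220 − 260·0.9531 = 220 − 247.8060 = -27.8060
C = P + (C − P) = 56.95 + (-27.8060) = 29.1440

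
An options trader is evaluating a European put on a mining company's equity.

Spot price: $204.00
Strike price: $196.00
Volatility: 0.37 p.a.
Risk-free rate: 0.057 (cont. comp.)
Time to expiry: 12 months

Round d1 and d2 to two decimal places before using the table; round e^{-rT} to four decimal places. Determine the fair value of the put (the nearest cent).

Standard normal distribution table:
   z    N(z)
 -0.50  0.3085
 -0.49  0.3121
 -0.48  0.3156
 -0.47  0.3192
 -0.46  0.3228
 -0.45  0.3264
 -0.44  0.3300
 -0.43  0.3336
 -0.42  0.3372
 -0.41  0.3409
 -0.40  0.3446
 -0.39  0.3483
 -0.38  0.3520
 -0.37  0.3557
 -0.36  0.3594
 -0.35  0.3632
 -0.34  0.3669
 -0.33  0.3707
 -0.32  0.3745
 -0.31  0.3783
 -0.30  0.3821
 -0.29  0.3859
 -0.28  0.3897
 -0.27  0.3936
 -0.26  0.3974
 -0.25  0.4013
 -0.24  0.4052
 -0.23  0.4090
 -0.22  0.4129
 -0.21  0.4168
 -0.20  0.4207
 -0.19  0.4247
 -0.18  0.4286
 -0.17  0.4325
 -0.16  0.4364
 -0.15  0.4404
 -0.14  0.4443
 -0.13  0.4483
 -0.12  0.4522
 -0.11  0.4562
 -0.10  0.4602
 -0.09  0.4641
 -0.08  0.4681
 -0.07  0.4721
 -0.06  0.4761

$20.08

σ√T = 0.37·√1 = 0.3700
d₁ = [ln(204/196) + (0.057 + 0.37²/2)·1] / 0.3700 = [0.0400 + 0.1255] / 0.3700 = 0.4472 ⇒ 0.45
d₂ = d₁ − σ√T = 0.4472 − 0.3700 = 0.0772 ⇒ 0.08
exp(−rT) = exp(−0.057·1) = 0.9446
N(−d₂) = N(-0.08) = 0.4681;  N(−d₁) = N(-0.45) = 0.3264
P = 196·0.9446·0.4681 − 204·0.3264 = 86.6648 − 66.5856 = 20.0792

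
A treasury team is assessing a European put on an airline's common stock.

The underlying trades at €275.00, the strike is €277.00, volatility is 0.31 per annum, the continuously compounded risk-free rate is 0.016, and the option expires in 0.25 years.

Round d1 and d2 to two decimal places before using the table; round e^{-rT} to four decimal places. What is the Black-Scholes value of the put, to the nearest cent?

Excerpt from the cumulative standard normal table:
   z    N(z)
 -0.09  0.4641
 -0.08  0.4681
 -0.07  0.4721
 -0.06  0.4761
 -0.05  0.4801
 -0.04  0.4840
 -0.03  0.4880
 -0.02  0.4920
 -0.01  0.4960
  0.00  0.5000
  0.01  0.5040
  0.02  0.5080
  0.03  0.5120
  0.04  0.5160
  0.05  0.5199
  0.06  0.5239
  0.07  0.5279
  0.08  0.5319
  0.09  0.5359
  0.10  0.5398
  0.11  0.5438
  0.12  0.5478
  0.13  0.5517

€18.00

T = 0.25;  σ√T = 0.1550
d₁ = [ln(275/277) + (0.016 + 0.31²/2)·0.25] / 0.1550 = [-0.0072 + 0.0160] / 0.1550 = 0.0566 ≈ 0.06
d₂ = d₁ − σ√T = 0.0566 − 0.1550 = -0.0984 ≈ -0.10
exp(−rT) = exp(−0.016·0.25) = 0.9960
N(−d₂) = N(0.10) = 0.5398;  N(−d₁) = N(-0.06) = 0.4761
P = 277·0.9960·0.5398 − 275·0.4761 = 148.9265 − 130.9275 = 17.9990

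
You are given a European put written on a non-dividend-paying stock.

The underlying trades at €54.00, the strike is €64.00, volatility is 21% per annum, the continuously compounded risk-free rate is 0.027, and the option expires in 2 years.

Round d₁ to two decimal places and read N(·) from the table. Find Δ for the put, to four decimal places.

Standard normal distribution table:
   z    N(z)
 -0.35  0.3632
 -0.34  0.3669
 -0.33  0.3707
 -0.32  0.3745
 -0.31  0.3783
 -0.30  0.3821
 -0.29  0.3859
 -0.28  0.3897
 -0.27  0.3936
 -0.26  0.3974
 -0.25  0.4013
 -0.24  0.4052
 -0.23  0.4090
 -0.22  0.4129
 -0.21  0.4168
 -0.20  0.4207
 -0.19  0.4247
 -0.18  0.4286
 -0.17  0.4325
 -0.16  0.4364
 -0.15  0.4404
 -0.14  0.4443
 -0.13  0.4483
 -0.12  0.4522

σ√T = 0.21 × 1.4142 = 0.2970
d₁ = [ln(54/64) + (0.027 + ½·0.21²)·2] / (σ√T) = (-0.1699 + 0.0981) / 0.2970 = -0.2418 ⇒ -0.24
N(d₁) = N(-0.24) = 0.4052
Δ_put = N(d₁) − 1 = 0.4052 − 1 = -0.5948

-0.5948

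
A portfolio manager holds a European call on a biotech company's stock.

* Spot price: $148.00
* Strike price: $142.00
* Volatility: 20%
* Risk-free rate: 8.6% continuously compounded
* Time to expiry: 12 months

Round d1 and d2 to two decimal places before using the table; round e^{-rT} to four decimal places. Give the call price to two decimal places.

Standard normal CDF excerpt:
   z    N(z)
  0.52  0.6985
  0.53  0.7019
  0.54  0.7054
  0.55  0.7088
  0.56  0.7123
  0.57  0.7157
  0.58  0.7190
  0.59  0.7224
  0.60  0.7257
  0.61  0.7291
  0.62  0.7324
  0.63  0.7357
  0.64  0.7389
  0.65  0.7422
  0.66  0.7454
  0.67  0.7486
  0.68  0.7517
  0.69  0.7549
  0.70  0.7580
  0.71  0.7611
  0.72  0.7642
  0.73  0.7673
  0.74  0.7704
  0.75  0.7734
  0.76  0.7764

$22.11

σ√T = 0.2 × 1.0000 = 0.2000
d₁ = [ln(148/142) + (0.086 + 0.2²/2)·1] / 0.2000 = [0.0414 + 0.1060] / 0.2000 = 0.7369 → 0.74
d₂ = d₁ − σ√T = 0.7369 − 0.2000 = 0.5369 → 0.54
exp(−rT) = exp(−0.086·1) = 0.9176
N(d₁) = N(0.74) = 0.7704;  N(d₂) = N(0.54) = 0.7054
C = 148·0.7704 − 142·0.9176·0.7054 = 114.0192 − 91.9131 = 22.1061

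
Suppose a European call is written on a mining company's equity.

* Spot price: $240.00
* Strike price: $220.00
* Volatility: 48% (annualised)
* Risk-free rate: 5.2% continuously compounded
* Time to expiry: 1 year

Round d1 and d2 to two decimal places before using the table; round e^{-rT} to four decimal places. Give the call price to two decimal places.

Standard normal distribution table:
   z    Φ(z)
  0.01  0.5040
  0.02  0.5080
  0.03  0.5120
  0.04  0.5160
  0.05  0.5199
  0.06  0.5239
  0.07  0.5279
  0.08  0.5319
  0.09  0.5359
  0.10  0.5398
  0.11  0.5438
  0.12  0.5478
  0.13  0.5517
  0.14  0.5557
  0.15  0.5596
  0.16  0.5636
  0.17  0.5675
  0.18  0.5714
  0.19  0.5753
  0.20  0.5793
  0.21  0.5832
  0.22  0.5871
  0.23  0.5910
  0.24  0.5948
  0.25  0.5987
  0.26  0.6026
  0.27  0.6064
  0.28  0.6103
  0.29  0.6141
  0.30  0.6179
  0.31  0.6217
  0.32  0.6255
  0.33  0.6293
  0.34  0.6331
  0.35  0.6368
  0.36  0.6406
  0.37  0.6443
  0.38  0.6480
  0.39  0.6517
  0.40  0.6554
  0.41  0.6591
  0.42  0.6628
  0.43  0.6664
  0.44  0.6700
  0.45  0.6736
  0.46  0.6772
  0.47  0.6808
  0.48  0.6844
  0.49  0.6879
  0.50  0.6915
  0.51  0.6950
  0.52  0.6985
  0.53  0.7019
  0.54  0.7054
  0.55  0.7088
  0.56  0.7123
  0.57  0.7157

$59.88

T = 1;  σ√T = 0.4800
d₁ = [ln(240/220) + (0.052 + ½·0.48²)·1] / (σ√T) = (0.0870 + 0.1672) / 0.4800 = 0.5296 ⇒ 0.53
d₂ = 0.5296 − 0.4800 = 0.0496 ⇒ 0.05
e^(−rT) = e^(−0.052·1) = 0.9493
N(d₁) = N(0.53) = 0.7019;  N(d₂) = N(0.05) = 0.5199
C = 240·0.7019 − 220·0.9493·0.5199 = 168.4560 − 108.5790 = 59.8770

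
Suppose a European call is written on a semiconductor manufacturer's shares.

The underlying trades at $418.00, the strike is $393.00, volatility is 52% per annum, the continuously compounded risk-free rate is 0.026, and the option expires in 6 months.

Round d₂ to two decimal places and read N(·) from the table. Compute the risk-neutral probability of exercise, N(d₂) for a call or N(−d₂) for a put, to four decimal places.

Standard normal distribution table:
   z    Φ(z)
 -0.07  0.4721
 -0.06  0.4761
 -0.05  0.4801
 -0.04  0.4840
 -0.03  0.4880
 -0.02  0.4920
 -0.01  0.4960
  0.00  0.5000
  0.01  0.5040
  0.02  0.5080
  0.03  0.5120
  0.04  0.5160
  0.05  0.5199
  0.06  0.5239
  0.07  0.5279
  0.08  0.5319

T = 0.5;  σ√T = 0.3677
d₁ = [ln(418/393) + (0.026 + 0.52²/2)·0.5] / 0.3677 = [0.0617 + 0.0806] / 0.3677 = 0.3869 ⇒ 0.39
d₂ = d₁ − σ√T = 0.3869 − 0.3677 = 0.0192 ⇒ 0.02
Pr(exercise) under Q = N(d₂) = 0.5080

0.5080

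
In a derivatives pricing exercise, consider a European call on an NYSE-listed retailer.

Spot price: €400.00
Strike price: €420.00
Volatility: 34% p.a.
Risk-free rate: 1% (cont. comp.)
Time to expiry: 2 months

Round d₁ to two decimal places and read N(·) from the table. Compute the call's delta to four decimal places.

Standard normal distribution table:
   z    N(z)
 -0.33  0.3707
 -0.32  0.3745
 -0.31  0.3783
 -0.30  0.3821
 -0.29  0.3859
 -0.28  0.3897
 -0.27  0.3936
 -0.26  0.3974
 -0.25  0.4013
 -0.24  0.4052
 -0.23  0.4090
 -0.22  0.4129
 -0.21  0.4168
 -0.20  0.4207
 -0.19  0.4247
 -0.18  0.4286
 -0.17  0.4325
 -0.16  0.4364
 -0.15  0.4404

σ√T = 0.34·√0.1667 = 0.1388
d₁ = [ln(400/420) + (0.01 + 0.34²/2)·0.1667] / 0.1388 = [-0.0488 + 0.0113] / 0.1388 = -0.2701 ⇒ -0.27
N(d₁) = N(-0.27) = 0.3936
Δ_call = N(d₁) = 0.3936

0.3936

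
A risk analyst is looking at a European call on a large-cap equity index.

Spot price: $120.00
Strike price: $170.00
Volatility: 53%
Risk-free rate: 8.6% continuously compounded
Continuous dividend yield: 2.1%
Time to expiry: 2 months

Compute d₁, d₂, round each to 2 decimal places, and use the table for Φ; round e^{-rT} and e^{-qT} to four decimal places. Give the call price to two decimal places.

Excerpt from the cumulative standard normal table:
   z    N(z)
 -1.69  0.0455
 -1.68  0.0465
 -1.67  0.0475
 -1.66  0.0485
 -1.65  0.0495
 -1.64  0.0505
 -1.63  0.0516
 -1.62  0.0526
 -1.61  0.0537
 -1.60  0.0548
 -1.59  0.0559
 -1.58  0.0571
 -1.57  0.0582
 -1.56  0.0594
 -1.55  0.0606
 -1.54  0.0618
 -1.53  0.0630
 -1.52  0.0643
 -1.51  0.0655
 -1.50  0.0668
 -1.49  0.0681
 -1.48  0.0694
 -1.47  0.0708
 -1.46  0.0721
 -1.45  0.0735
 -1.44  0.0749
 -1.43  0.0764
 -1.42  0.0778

T = 0.1667;  σ√T = 0.2164
d₁ = [ln(120/170) + (0.086 − 0.021 + 0.53²/2)·0.1667] / 0.2164 = [-0.3483 + 0.0342] / 0.2164 = -1.4515 which rounds to -1.45
d₂ = d₁ − σ√T = -1.4515 − 0.2164 = -1.6679 which rounds to -1.67
e^(−qT) = e^(−0.021·0.1667) = 0.9965;  e^(−rT) = e^(−0.086·0.1667) = 0.9858
C = 120·0.9965·N(-1.45) − 170·0.9858·N(-1.67) = 120·0.9965·0.0735 − 170·0.9858·0.0475 = 8.7891 − 7.9603 = 0.8288

$0.83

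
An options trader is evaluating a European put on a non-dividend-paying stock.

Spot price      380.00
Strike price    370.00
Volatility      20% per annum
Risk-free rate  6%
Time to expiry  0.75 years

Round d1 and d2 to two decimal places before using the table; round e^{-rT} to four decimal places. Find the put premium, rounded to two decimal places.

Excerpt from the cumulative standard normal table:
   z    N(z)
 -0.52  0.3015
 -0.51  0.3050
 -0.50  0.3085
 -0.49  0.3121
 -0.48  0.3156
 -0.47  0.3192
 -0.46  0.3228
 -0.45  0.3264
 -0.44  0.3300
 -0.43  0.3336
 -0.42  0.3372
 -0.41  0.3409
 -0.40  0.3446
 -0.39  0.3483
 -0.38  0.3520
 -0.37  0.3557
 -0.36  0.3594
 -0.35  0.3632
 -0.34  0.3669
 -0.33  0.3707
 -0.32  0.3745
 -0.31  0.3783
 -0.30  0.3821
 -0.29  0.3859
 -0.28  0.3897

13.89

σ√T = 0.2 × 0.8660 = 0.1732
d₁ = [ln(380/370) + (0.06 + ½·0.2²)·0.75] / (σ√T) = (0.0267 + 0.0600) / 0.1732 = 0.5004 → 0.50
d₂ = 0.5004 − 0.1732 = 0.3272 → 0.33
e^(−rT) = e^(−0.06·0.75) = 0.9560
N(−d₂) = N(-0.33) = 0.3707;  N(−d₁) = N(-0.50) = 0.3085
P = 370·0.9560·0.3707 − 380·0.3085 = 131.1240 − 117.2300 = 13.8940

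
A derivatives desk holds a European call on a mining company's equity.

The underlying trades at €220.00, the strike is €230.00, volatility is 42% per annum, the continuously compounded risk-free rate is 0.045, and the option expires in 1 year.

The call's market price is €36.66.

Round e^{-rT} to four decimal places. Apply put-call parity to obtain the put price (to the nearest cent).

€36.54

exp(−rT) = exp(−0.045·1) = 0.9560
Put-call parity: C − P = S − K·e^(−rT) = 220 − 230·0.9560 = 220 − 219.8800 = 0.1200
P = C − (C − P) = 36.66 − (0.1200) = 36.5400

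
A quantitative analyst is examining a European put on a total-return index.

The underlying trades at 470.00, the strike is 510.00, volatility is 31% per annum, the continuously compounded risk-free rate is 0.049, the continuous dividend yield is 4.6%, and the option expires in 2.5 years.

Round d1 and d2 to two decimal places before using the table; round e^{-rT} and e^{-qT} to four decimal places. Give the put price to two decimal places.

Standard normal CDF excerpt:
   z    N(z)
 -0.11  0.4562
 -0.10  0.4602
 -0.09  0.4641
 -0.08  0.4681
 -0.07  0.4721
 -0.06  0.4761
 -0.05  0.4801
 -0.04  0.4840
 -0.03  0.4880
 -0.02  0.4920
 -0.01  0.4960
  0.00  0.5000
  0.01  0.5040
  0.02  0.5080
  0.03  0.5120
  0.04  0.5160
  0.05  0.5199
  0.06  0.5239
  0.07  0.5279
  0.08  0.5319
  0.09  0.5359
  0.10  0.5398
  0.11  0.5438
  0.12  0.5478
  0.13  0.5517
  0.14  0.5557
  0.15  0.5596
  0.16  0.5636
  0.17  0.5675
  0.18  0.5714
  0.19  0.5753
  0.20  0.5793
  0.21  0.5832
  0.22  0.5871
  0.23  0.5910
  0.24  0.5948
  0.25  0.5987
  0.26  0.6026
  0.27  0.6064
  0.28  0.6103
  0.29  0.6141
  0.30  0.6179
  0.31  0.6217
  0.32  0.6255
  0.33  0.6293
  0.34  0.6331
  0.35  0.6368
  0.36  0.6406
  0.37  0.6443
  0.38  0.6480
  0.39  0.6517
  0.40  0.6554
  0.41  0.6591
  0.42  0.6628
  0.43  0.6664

101.28

T = 2.5;  σ√T = 0.4902
ln(S/K) + (r − q + σ²/2)T = ln(470/510) + (0.049 − 0.046 + 0.31²/2)·2.5 = -0.0817 + 0.1276 = 0.0459
d₁ = 0.0459 / 0.4902 = 0.0937 → 0.09
d₂ = d₁ − σ√T = 0.0937 − 0.4902 = -0.3964 → -0.40
e^(−qT) = e^(−0.046·2.5) = 0.8914;  e^(−rT) = e^(−0.049·2.5) = 0.8847
P = 510·0.8847·N(0.40) − 470·0.8914·N(-0.09) = 510·0.8847·0.6554 − 470·0.8914·0.4641 = 295.7145 − 194.4384 = 101.2761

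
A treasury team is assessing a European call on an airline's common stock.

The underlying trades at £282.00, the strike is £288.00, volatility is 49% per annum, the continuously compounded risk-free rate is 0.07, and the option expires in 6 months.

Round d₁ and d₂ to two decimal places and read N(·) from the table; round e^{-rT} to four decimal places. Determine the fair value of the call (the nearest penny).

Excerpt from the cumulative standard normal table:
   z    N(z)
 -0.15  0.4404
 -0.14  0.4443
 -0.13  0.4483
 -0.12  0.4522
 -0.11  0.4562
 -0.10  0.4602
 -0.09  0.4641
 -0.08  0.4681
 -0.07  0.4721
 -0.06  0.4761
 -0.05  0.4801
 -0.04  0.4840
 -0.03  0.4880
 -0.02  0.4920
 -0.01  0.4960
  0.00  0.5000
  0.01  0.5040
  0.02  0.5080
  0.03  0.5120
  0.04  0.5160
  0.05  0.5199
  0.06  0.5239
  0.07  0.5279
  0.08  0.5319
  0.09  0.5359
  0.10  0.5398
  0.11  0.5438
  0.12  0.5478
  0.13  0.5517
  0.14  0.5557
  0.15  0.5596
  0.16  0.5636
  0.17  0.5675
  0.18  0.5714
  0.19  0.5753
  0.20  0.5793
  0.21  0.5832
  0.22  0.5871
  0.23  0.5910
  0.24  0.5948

£39.79

σ√T = 0.49·√0.5 = 0.3465
ln(S/K) + (r + σ²/2)T = ln(282/288) + (0.07 + 0.49²/2)·0.5 = -0.0211 + 0.0950 = 0.0740
d₁ = 0.0740 / 0.3465 = 0.2135 ≈ 0.21
d₂ = d₁ − σ√T = 0.2135 − 0.3465 = -0.1330 ≈ -0.13
e^(−rT) = e^(−0.07·0.5) = 0.9656
C = 282·N(0.21) − 288·0.9656·N(-0.13) = 282·0.5832 − 288·0.9656·0.4483 = 164.4624 − 124.6690 = 39.7934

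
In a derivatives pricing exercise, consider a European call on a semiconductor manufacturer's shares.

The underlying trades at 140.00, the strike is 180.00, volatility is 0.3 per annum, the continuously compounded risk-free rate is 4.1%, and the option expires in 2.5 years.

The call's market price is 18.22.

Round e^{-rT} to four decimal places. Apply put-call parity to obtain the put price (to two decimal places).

40.69

exp(−rT) = exp(−0.041·2.5) = 0.9026
Put-call parity: C − P = S − K·e^(−rT) = 140 − 180·0.9026 = 140 − 162.4680 = -22.4680
P = C − (C − P) = 18.22 − (-22.4680) = 40.6880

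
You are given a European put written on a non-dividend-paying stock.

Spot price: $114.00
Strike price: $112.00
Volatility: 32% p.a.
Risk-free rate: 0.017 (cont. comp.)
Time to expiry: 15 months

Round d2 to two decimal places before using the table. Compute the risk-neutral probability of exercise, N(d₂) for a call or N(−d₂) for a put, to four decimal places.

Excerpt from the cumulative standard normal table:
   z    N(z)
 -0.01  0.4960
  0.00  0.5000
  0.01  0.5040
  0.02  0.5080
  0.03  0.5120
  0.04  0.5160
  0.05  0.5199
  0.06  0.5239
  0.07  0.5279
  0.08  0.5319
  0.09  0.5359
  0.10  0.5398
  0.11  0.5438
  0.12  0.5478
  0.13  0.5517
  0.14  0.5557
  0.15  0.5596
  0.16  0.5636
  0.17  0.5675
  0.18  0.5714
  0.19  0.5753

0.5279

σ√T = 0.32·√1.25 = 0.3578
d₁ = [ln(114/112) + (0.017 + 0.32²/2)·1.25] / 0.3578 = [0.0177 + 0.0853] / 0.3578 = 0.2878 ⇒ 0.29
d₂ = d₁ − σ√T = 0.2878 − 0.3578 = -0.0700 ⇒ -0.07
Risk-neutral Pr[S_T < K] = N(−d₂) = N(0.07) = 0.5279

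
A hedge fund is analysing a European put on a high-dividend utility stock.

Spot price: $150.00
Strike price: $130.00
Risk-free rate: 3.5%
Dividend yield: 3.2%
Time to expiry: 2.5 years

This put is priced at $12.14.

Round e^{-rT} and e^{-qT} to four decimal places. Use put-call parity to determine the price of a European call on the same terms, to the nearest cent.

$31.50

e^(−qT) = e^(−0.032·2.5) = 0.9231;  e^(−rT) = e^(−0.035·2.5) = 0.9162
Put-call parity: C − P = S·e^(−qT) − K·e^(−rT) = 150·0.9231 − 130·0.9162 = 138.4650 − 119.1060 = 19.3590
C = P + (C − P) = 12.14 + (19.3590) = 31.4990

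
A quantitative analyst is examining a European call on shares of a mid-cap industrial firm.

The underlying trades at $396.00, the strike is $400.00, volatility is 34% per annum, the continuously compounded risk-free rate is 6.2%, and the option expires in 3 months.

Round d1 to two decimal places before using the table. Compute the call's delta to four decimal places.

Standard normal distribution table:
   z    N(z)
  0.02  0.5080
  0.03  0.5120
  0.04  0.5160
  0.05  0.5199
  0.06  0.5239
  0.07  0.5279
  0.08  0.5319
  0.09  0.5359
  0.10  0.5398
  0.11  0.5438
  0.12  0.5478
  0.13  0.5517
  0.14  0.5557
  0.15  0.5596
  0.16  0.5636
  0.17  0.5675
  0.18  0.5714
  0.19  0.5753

0.5478

T = 0.25;  σ√T = 0.1700
d₁ = [ln(396/400) + (0.062 + 0.34²/2)·0.25] / 0.1700 = [-0.0101 + 0.0300] / 0.1700 = 0.1171 → 0.12
N(d₁) = N(0.12) = 0.5478
Δ_call = N(d₁) = 0.5478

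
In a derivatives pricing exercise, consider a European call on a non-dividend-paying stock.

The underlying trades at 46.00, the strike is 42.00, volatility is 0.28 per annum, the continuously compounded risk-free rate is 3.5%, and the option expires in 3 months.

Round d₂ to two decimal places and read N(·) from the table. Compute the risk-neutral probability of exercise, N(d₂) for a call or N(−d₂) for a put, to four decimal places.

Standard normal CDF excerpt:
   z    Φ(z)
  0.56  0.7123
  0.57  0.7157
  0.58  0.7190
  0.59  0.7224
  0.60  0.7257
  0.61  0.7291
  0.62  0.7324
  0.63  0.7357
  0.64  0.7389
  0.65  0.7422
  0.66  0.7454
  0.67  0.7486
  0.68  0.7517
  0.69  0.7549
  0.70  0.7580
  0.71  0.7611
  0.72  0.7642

σ√T = 0.28 × 0.5000 = 0.1400
d₁ = [ln(46/42) + (0.035 + ½·0.28²)·0.25] / (σ√T) = (0.0910 + 0.0186) / 0.1400 = 0.7823 ⇒ 0.78
d₂ = 0.7823 − 0.1400 = 0.6423 ⇒ 0.64
Pr(exercise) under Q = N(d₂) = 0.7389

0.7389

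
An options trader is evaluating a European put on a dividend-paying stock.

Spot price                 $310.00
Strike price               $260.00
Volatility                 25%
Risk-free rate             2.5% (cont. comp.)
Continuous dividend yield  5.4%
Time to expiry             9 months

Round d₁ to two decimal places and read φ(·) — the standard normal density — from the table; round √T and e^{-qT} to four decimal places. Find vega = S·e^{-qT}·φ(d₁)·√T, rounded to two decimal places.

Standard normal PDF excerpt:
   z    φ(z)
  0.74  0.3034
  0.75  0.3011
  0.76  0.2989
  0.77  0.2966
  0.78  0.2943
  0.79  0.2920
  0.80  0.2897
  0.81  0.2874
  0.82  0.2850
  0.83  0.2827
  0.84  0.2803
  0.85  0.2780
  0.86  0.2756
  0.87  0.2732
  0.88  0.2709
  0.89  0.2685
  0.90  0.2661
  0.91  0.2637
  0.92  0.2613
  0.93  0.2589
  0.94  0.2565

σ√T = 0.25 × 0.8660 = 0.2165
d₁ = [ln(310/260) + (0.025 − 0.054 + ½·0.25²)·0.75] / (σ√T) = (0.1759 + 0.0017) / 0.2165 = 0.8202 ≈ 0.82
√T = √0.75 = 0.8660
φ(d₁) = φ(0.82) = 0.2850
e^(−qT) = e^(−0.054·0.75) = 0.9603
vega = S·e^(−qT)·φ(d₁)·√T = 310·0.9603·0.2850·0.8660 = 73.4736
(Vega is the same for a European call and put with the same parameters.)

73.47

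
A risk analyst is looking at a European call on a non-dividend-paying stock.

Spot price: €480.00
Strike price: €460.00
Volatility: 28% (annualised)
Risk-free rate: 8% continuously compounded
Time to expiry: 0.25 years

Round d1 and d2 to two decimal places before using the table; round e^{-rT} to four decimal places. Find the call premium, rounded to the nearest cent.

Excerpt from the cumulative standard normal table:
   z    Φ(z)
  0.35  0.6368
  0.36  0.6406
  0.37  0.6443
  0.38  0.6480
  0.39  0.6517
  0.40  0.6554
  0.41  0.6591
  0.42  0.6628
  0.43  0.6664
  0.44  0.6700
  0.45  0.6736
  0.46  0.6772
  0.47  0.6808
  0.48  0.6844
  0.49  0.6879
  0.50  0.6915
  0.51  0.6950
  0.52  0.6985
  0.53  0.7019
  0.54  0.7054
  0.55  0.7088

σ√T = 0.28·√0.25 = 0.1400
d₁ = [ln(480/460) + (0.08 + ½·0.28²)·0.25] / (σ√T) = (0.0426 + 0.0298) / 0.1400 = 0.5169 ≈ 0.52
d₂ = 0.5169 − 0.1400 = 0.3769 ≈ 0.38
e^(−rT) = e^(−0.08·0.25) = 0.9802
N(d₁) = N(0.52) = 0.6985;  N(d₂) = N(0.38) = 0.6480
C = 480·0.6985 − 460·0.9802·0.6480 = 335.2800 − 292.1780 = 43.1020

€43.10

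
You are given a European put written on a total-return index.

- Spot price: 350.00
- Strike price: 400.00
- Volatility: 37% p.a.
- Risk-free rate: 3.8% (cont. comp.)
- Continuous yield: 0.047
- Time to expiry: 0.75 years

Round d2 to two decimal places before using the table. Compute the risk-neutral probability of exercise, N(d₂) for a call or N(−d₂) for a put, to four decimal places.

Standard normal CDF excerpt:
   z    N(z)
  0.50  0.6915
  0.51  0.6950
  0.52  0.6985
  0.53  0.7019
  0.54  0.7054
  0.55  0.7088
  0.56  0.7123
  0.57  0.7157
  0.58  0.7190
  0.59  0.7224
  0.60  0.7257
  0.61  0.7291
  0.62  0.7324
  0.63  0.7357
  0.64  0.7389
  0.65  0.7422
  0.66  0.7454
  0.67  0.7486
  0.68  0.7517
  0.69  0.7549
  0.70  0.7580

0.7257

σ√T = 0.37·√0.75 = 0.3204
d₁ = [ln(350/400) + (0.038 − 0.047 + ½·0.37²)·0.75] / (σ√T) = (-0.1335 + 0.0446) / 0.3204 = -0.2776 → -0.28
d₂ = -0.2776 − 0.3204 = -0.5980 → -0.60
Risk-neutral Pr[S_T < K] = N(−d₂) = N(0.60) = 0.7257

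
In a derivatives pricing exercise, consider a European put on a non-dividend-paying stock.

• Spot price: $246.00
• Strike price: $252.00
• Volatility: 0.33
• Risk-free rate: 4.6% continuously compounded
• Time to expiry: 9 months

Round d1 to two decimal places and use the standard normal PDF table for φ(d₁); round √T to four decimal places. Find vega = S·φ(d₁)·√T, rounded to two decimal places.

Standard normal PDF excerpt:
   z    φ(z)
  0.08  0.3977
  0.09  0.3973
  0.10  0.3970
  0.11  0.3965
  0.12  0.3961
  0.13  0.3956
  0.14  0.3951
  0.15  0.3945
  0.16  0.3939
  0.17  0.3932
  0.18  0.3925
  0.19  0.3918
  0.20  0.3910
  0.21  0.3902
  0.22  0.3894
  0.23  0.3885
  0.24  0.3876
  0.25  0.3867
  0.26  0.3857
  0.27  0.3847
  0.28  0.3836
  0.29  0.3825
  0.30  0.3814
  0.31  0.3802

σ√T = 0.33·√0.75 = 0.2858
d₁ = [ln(246/252) + (0.046 + 0.33²/2)·0.75] / 0.2858 = [-0.0241 + 0.0753] / 0.2858 = 0.1793 ≈ 0.18
√T = √0.75 = 0.8660
φ(d₁) = φ(0.18) = 0.3925
vega = S·φ(d₁)·√T = 246·0.3925·0.8660 = 83.6166

83.62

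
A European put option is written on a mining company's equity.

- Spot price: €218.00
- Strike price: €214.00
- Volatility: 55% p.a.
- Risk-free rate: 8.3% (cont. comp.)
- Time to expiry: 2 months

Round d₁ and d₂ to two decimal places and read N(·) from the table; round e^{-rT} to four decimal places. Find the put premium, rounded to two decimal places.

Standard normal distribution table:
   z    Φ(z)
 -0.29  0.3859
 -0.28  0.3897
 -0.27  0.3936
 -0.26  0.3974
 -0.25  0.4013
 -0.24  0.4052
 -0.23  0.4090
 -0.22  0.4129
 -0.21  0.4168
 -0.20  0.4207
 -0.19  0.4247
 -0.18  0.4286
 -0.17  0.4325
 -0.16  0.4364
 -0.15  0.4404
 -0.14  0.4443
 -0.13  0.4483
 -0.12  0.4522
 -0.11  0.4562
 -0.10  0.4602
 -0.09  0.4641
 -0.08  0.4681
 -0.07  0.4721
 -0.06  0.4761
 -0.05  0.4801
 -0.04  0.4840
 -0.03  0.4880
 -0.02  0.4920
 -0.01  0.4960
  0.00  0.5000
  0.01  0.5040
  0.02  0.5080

σ√T = 0.55 × 0.4082 = 0.2245
d₁ = [ln(218/214) + (0.083 + 0.55²/2)·0.1667] / 0.2245 = [0.0185 + 0.0390] / 0.2245 = 0.2564 ≈ 0.26
d₂ = d₁ − σ√T = 0.2564 − 0.2245 = 0.0318 ≈ 0.03
e^(−rT) = e^(−0.083·0.1667) = 0.9863
P = 214·0.9863·N(-0.03) − 218·N(-0.26) = 214·0.9863·0.4880 − 218·0.3974 = 103.0013 − 86.6332 = 16.3681

€16.37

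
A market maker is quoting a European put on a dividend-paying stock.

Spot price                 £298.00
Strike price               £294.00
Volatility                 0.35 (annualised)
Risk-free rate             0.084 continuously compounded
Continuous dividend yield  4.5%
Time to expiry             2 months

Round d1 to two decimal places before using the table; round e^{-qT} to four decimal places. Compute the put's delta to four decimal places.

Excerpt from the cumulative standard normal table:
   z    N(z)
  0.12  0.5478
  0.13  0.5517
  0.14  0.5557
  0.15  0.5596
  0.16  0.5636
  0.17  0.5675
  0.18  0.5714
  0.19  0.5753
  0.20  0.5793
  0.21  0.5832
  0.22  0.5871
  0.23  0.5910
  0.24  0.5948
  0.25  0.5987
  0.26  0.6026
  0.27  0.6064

-0.4137

T = 0.1667;  σ√T = 0.1429
d₁ = [ln(298/294) + (0.084 − 0.045 + 0.35²/2)·0.1667] / 0.1429 = [0.0135 + 0.0167] / 0.1429 = 0.2115 ⇒ 0.21
N(d₁) = N(0.21) = 0.5832
Δ_put = exp(−qT)·(N(d₁) − 1) = 0.9925·(0.5832 − 1) = -0.4137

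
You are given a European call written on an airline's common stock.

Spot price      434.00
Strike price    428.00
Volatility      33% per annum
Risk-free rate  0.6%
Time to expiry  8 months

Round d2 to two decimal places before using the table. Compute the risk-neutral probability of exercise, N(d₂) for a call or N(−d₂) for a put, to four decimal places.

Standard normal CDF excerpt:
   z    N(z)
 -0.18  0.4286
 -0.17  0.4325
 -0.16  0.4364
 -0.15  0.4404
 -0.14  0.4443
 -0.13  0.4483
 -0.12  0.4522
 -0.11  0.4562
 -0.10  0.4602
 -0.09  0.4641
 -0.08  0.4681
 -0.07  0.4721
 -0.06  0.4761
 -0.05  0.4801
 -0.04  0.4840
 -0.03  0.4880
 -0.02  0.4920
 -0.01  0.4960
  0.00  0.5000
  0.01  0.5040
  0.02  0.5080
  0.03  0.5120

σ√T = 0.33 × 0.8165 = 0.2694
d₁ = [ln(434/428) + (0.006 + ½·0.33²)·0.6667] / (σ√T) = (0.0139 + 0.0403) / 0.2694 = 0.2012 which rounds to 0.20
d₂ = 0.2012 − 0.2694 = -0.0682 which rounds to -0.07
Pr(exercise) under Q = N(d₂) = 0.4721

0.4721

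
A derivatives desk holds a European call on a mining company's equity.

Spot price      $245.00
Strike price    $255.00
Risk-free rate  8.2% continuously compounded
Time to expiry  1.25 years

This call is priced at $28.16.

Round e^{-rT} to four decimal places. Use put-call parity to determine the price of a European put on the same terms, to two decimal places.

e^(−rT) = e^(−0.082·1.25) = 0.9026
Put-call parity: C − P = S − K·e^(−rT) = 245 − 255·0.9026 = 245 − 230.1630 = 14.8370
P = C − (C − P) = 28.16 − (14.8370) = 13.3230

$13.32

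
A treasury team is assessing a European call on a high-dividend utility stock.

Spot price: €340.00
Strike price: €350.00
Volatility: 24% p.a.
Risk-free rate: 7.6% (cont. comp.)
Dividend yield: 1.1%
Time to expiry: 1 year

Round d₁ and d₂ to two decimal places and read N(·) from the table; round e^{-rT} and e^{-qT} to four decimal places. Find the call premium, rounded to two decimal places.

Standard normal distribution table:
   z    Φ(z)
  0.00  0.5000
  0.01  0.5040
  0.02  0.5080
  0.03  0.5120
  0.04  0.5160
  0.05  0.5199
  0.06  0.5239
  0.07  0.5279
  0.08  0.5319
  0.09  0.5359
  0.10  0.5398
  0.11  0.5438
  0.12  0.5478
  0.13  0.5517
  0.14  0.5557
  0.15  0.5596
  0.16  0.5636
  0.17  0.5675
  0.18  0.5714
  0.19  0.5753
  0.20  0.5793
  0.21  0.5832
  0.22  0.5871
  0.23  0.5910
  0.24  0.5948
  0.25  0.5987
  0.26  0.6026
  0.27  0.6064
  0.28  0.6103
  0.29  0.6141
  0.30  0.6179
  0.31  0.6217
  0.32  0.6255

σ√T = 0.24 × 1.0000 = 0.2400
ln(S/K) + (r − q + σ²/2)T = ln(340/350) + (0.076 − 0.011 + 0.24²/2)·1 = -0.0290 + 0.0938 = 0.0648
d₁ = 0.0648 / 0.2400 = 0.2701 → 0.27
d₂ = d₁ − σ√T = 0.2701 − 0.2400 = 0.0301 → 0.03
e^(−qT) = e^(−0.011·1) = 0.9891;  e^(−rT) = e^(−0.076·1) = 0.9268
N(d₁) = N(0.27) = 0.6064;  N(d₂) = N(0.03) = 0.5120
C = 340·0.9891·0.6064 − 350·0.9268·0.5120 = 203.9287 − 166.0826 = 37.8461

€37.85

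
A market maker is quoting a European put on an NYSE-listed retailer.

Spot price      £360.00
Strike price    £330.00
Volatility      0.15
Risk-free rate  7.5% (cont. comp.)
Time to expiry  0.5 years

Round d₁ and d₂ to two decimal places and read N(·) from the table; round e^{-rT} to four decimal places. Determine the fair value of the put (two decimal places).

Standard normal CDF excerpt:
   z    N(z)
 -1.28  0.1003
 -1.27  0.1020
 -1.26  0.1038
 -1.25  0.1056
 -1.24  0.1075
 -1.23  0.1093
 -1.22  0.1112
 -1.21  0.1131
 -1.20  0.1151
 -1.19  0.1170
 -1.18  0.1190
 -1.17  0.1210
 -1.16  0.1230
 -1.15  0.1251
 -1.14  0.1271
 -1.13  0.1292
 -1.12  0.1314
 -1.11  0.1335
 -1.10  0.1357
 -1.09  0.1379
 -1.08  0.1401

£2.42

T = 0.5;  σ√T = 0.1061
d₁ = [ln(360/330) + (0.075 + 0.15²/2)·0.5] / 0.1061 = [0.0870 + 0.0431] / 0.1061 = 1.2269 ≈ 1.23
d₂ = d₁ − σ√T = 1.2269 − 0.1061 = 1.1209 ≈ 1.12
e^(−rT) = e^(−0.075·0.5) = 0.9632
P = 330·0.9632·N(-1.12) − 360·N(-1.23) = 330·0.9632·0.1314 − 360·0.1093 = 41.7663 − 39.3480 = 2.4183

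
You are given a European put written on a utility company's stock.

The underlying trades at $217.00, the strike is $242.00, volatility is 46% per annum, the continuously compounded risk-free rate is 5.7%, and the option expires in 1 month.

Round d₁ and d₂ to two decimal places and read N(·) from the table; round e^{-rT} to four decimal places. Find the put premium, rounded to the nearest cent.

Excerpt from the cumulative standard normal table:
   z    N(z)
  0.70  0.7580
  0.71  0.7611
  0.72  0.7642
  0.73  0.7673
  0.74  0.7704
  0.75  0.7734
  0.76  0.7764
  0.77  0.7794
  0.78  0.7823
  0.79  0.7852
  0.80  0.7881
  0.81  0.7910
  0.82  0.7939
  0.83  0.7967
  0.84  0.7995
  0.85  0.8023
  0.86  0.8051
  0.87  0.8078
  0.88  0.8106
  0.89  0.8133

$27.41

σ√T = 0.46·√0.08333 = 0.1328
d₁ = [ln(217/242) + (0.057 + 0.46²/2)·0.08333] / 0.1328 = [-0.1090 + 0.0136] / 0.1328 = -0.7190 → -0.72
d₂ = d₁ − σ√T = -0.7190 − 0.1328 = -0.8518 → -0.85
exp(−rT) = exp(−0.057·0.08333) = 0.9953
N(−d₂) = N(0.85) = 0.8023;  N(−d₁) = N(0.72) = 0.7642
P = 242·0.9953·0.8023 − 217·0.7642 = 193.2441 − 165.8314 = 27.4127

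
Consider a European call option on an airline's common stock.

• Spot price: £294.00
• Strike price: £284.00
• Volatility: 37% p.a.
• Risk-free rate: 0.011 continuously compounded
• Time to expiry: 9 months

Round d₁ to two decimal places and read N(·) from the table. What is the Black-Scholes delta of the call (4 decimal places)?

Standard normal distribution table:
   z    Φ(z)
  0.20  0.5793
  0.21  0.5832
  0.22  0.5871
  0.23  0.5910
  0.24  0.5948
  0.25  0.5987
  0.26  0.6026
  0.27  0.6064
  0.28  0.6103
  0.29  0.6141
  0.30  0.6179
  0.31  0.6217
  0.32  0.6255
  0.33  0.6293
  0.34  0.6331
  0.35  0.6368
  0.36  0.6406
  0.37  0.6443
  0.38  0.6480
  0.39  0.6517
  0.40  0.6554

σ√T = 0.37 × 0.8660 = 0.3204
d₁ = [ln(294/284) + (0.011 + ½·0.37²)·0.75] / (σ√T) = (0.0346 + 0.0596) / 0.3204 = 0.2940 ⇒ 0.29
N(d₁) = N(0.29) = 0.6141
Δ_call = N(d₁) = 0.6141

0.6141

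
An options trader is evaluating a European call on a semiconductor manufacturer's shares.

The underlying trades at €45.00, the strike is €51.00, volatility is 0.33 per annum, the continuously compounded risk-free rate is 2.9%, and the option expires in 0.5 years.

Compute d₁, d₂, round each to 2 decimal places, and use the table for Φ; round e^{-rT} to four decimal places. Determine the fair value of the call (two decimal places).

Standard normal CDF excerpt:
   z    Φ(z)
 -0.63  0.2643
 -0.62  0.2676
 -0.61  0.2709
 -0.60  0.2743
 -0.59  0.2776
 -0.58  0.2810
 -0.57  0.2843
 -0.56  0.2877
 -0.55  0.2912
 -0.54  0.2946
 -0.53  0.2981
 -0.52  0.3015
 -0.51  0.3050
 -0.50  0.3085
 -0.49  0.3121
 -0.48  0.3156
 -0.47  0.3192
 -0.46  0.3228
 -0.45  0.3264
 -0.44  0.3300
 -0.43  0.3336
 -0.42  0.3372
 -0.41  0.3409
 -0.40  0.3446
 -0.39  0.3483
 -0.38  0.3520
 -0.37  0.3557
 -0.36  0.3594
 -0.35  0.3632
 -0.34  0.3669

€2.22

σ√T = 0.33·√0.5 = 0.2333
d₁ = [ln(45/51) + (0.029 + 0.33²/2)·0.5] / 0.2333 = [-0.1252 + 0.0417] / 0.2333 = -0.3576 which rounds to -0.36
d₂ = d₁ − σ√T = -0.3576 − 0.2333 = -0.5909 which rounds to -0.59
e^(−rT) = e^(−0.029·0.5) = 0.9856
N(d₁) = N(-0.36) = 0.3594;  N(d₂) = N(-0.59) = 0.2776
C = 45·0.3594 − 51·0.9856·0.2776 = 16.1730 − 13.9537 = 2.2193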